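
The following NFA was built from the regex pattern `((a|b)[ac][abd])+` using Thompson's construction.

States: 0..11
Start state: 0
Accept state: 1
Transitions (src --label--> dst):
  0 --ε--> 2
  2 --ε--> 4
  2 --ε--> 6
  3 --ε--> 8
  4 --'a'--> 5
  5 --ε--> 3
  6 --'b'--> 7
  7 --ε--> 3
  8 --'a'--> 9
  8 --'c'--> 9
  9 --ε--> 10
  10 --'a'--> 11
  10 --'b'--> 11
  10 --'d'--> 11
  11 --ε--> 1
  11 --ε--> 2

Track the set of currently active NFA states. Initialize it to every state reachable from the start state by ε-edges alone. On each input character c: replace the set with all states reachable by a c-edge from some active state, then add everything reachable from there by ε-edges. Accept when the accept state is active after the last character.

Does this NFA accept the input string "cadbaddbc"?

Answer: REJECT

Steps:
initial (ε-close {0}): {0,2,4,6}
'c' @ 1: {}  — no active states
rest 'adbaddbc' ignored (set empty)
after full input: {}  (accept=1 not in)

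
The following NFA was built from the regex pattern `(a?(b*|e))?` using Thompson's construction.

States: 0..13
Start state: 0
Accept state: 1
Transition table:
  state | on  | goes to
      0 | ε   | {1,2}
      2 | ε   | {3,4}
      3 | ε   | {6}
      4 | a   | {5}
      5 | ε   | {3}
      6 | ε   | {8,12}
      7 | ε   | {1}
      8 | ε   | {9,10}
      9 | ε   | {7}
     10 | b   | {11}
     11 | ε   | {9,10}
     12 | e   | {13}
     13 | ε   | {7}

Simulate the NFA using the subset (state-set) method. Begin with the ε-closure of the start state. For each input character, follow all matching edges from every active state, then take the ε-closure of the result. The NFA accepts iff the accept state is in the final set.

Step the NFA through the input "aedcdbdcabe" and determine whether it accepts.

Answer: REJECT

Derivation:
initial (ε-close {0}): {0,1,2,3,4,6,7,8,9,10,12}
'a' @ 1: {1,3,5,6,7,8,9,10,12}  [accepting]
'e' @ 2: {1,7,13}  [accepting]
'd' @ 3: {}  — state set empty
rest 'cdbdcabe' ignored (set empty)
after full input: {}  (accept=1 not in)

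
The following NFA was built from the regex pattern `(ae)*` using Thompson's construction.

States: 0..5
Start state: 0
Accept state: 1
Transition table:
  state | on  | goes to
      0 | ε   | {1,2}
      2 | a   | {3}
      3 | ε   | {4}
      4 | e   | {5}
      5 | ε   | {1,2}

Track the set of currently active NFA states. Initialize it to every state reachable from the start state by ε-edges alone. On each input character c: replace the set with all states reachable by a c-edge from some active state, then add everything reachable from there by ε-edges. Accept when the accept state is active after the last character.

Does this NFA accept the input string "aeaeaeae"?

Answer: ACCEPT

Steps:
start: ε-closure({0}) = {0,1,2}
'a' @ 1: {3,4}
'e' @ 2: {1,2,5}  ✓accept
'a' @ 3: {3,4}
'e' @ 4: {1,2,5}  ✓accept
'a' @ 5: {3,4}
'e' @ 6: {1,2,5}  ✓accept
'a' @ 7: {3,4}
'e' @ 8: {1,2,5}  ✓accept
final: {1,2,5}; accept 1 in set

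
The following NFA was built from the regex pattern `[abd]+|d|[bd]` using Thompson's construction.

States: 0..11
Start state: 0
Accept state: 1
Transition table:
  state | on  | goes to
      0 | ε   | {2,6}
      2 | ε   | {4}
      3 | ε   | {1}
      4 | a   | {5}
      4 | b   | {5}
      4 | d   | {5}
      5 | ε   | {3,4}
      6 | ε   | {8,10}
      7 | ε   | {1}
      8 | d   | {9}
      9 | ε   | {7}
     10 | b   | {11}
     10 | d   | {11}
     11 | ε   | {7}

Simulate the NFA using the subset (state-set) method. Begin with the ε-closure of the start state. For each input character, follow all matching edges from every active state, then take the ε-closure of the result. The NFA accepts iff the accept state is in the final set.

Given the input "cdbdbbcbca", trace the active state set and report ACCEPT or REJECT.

initial (ε-close {0}): {0,2,4,6,8,10}
'c' @ 1: {}  — no active states
rest 'dbdbbcbca' ignored (set empty)
end set {} — state 1 not in

Answer: REJECT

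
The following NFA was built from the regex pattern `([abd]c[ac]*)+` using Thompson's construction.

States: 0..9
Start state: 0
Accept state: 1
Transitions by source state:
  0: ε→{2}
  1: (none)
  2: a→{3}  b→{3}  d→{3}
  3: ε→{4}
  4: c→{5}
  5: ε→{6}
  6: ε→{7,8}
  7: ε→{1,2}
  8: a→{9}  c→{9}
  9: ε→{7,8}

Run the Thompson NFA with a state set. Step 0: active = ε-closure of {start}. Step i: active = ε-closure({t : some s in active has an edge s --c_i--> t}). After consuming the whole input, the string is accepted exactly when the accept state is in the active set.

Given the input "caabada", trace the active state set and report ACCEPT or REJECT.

Answer: REJECT

Derivation:
start: ε-closure({0}) = {0,2}
'c' @ 1: {}  — no active states
rest 'aabada' ignored (set empty)
end set {} — state 1 not in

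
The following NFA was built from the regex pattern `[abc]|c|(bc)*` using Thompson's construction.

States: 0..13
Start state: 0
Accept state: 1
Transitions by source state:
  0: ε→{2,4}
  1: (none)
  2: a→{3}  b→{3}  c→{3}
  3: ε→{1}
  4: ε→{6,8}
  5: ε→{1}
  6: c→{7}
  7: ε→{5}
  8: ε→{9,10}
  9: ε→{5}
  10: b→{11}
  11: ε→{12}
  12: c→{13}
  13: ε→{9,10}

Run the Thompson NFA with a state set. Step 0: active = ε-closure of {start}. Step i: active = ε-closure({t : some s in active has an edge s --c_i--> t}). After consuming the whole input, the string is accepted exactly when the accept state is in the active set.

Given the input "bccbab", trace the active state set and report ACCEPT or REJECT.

initial (ε-close {0}): {0,1,2,4,5,6,8,9,10}
'b' @ 1: {1,3,11,12}  (accept∈set)
'c' @ 2: {1,5,9,10,13}  (accept∈set)
'c' @ 3: {}  — state set empty
rest 'bab' ignored (set empty)
end set {} — state 1 not in

Answer: REJECT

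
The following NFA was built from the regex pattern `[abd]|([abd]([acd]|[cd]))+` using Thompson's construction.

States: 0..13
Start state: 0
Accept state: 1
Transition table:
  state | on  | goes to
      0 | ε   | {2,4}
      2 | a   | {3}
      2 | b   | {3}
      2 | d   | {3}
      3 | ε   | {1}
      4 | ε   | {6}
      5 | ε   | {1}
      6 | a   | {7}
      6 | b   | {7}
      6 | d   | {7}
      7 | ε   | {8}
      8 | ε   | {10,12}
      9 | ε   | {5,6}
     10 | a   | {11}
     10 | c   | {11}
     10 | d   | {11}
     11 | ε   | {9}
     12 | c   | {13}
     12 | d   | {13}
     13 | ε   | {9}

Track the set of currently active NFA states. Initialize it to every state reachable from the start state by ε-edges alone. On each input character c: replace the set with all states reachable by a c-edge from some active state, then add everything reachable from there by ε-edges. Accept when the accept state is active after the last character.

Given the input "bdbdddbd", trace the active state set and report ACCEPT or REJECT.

start: ε-closure({0}) = {0,2,4,6}
'b' @ 1: {1,3,7,8,10,12}  (accept∈set)
'd' @ 2: {1,5,6,9,11,13}  (accept∈set)
'b' @ 3: {7,8,10,12}
'd' @ 4: {1,5,6,9,11,13}  (accept∈set)
'd' @ 5: {7,8,10,12}
'd' @ 6: {1,5,6,9,11,13}  (accept∈set)
'b' @ 7: {7,8,10,12}
'd' @ 8: {1,5,6,9,11,13}  (accept∈set)
after full input: {1,5,6,9,11,13}  (accept=1 in)

Answer: ACCEPT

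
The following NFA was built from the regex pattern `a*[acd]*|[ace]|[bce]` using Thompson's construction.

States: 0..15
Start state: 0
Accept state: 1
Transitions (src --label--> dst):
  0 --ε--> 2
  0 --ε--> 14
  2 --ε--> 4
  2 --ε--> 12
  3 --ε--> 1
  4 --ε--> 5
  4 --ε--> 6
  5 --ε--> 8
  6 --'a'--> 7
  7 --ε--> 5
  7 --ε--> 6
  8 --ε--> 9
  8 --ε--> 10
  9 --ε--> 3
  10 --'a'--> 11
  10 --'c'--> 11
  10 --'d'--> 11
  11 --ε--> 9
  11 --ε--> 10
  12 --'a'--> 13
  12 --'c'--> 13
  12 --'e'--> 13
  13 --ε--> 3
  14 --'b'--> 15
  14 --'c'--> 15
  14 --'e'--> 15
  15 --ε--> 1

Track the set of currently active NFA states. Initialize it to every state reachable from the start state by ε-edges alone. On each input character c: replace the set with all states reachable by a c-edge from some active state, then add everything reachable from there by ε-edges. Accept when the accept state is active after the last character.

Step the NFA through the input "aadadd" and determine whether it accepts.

initial (ε-close {0}): {0,1,2,3,4,5,6,8,9,10,12,14}
'a' @ 1: {1,3,5,6,7,8,9,10,11,13}  ✓accept
'a' @ 2: {1,3,5,6,7,8,9,10,11}  ✓accept
'd' @ 3: {1,3,9,10,11}  ✓accept
'a' @ 4: {1,3,9,10,11}  ✓accept
'd' @ 5: {1,3,9,10,11}  ✓accept
'd' @ 6: {1,3,9,10,11}  ✓accept
after full input: {1,3,9,10,11}  (accept=1 in)

Answer: ACCEPT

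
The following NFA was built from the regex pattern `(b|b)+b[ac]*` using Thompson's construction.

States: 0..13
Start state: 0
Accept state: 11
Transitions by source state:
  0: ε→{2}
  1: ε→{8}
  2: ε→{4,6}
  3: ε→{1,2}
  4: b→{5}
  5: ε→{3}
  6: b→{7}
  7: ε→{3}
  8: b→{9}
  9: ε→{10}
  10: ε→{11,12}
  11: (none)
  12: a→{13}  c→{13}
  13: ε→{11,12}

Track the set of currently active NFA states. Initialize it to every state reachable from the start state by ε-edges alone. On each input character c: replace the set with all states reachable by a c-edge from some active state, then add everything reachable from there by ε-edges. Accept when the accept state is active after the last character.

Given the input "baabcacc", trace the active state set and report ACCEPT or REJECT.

initial (ε-close {0}): {0,2,4,6}
'b' @ 1: {1,2,3,4,5,6,7,8}
'a' @ 2: {}  — state set empty
rest 'abcacc' ignored (set empty)
end set {} — state 11 not in

Answer: REJECT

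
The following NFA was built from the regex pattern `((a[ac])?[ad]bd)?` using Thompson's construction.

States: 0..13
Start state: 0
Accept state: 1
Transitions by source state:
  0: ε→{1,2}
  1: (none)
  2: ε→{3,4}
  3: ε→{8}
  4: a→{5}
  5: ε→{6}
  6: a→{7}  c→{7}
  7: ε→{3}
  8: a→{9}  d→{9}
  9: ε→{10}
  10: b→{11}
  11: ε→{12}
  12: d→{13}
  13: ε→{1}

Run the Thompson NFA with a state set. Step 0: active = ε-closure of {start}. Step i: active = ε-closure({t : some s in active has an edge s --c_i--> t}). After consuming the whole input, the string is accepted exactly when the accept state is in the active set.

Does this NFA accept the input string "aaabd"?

Answer: ACCEPT

Derivation:
start: ε-closure({0}) = {0,1,2,3,4,8}
'a' @ 1: {5,6,9,10}
'a' @ 2: {3,7,8}
'a' @ 3: {9,10}
'b' @ 4: {11,12}
'd' @ 5: {1,13}  ✓accept
after full input: {1,13}  (accept=1 in)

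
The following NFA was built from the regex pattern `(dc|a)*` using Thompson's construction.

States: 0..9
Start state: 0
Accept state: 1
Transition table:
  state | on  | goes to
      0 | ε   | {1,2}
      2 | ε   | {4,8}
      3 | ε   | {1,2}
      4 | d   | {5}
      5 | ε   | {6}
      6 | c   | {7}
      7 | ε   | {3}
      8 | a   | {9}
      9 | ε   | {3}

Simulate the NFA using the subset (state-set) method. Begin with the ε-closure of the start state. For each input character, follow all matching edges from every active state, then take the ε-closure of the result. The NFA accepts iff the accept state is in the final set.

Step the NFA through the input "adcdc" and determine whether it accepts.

S₀ = ε-closure({0}) = {0,1,2,4,8}
'a' @ 1: {1,2,3,4,8,9}  ✓accept
'd' @ 2: {5,6}
'c' @ 3: {1,2,3,4,7,8}  ✓accept
'd' @ 4: {5,6}
'c' @ 5: {1,2,3,4,7,8}  ✓accept
after full input: {1,2,3,4,7,8}  (accept=1 in)

Answer: ACCEPT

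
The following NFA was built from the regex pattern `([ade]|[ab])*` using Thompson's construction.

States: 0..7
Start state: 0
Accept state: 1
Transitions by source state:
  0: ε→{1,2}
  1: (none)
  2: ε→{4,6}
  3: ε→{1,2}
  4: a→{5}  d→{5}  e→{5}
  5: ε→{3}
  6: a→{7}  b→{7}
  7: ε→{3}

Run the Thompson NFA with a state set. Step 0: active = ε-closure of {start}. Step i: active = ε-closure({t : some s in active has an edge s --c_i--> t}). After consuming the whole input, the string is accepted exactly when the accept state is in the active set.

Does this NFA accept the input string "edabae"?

Answer: ACCEPT

Trace:
initial (ε-close {0}): {0,1,2,4,6}
'e' @ 1: {1,2,3,4,5,6}  (accept∈set)
'd' @ 2: {1,2,3,4,5,6}  (accept∈set)
'a' @ 3: {1,2,3,4,5,6,7}  (accept∈set)
'b' @ 4: {1,2,3,4,6,7}  (accept∈set)
'a' @ 5: {1,2,3,4,5,6,7}  (accept∈set)
'e' @ 6: {1,2,3,4,5,6}  (accept∈set)
after full input: {1,2,3,4,5,6}  (accept=1 in)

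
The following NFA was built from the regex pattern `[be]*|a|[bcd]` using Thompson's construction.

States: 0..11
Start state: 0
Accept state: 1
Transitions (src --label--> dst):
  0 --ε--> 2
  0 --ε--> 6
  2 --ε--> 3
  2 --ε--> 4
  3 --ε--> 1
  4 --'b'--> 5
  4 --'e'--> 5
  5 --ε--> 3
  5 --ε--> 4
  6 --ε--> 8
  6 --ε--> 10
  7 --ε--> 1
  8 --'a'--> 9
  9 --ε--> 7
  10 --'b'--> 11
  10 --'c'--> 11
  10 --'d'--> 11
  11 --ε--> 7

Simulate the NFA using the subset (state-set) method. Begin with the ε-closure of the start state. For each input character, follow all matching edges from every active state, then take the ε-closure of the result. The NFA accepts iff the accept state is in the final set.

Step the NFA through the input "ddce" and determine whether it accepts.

S₀ = ε-closure({0}) = {0,1,2,3,4,6,8,10}
'd' @ 1: {1,7,11}  (accept∈set)
'd' @ 2: {}  — state set empty
rest 'ce' ignored (set empty)
end set {} — state 1 not in

Answer: REJECT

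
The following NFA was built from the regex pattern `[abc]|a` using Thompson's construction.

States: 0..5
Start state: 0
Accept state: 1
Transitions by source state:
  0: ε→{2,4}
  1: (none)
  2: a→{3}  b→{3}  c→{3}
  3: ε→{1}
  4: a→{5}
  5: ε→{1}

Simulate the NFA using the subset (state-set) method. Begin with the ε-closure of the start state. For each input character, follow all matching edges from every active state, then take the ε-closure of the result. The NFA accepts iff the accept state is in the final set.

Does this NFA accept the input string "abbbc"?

initial (ε-close {0}): {0,2,4}
'a' @ 1: {1,3,5}  ✓accept
'b' @ 2: {}  — no active states
rest 'bbc' ignored (set empty)
after full input: {}  (accept=1 not in)

Answer: REJECT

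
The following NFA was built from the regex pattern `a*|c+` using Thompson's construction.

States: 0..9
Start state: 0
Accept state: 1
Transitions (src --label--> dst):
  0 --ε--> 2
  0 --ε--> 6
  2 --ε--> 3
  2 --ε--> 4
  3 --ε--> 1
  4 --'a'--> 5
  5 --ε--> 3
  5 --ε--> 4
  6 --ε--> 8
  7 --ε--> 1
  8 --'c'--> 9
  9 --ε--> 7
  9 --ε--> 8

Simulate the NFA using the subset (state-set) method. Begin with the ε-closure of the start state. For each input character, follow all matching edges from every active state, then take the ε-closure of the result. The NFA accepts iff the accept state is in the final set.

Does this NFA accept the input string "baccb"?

Answer: REJECT

Trace:
initial (ε-close {0}): {0,1,2,3,4,6,8}
'b' @ 1: {}  — no active states
rest 'accb' ignored (set empty)
end set {} — state 1 not in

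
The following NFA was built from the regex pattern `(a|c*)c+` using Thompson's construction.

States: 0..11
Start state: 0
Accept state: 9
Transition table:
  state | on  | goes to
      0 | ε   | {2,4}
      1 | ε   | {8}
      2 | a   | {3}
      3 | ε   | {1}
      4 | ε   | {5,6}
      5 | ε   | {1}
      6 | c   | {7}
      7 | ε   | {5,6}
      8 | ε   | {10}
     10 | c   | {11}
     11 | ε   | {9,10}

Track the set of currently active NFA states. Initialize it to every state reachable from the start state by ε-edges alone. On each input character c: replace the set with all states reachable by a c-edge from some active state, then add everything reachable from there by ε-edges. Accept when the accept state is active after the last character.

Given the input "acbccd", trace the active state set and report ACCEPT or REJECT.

Answer: REJECT

Derivation:
S₀ = ε-closure({0}) = {0,1,2,4,5,6,8,10}
'a' @ 1: {1,3,8,10}
'c' @ 2: {9,10,11}  ✓accept
'b' @ 3: {}  — no active states
rest 'ccd' ignored (set empty)
after full input: {}  (accept=9 not in)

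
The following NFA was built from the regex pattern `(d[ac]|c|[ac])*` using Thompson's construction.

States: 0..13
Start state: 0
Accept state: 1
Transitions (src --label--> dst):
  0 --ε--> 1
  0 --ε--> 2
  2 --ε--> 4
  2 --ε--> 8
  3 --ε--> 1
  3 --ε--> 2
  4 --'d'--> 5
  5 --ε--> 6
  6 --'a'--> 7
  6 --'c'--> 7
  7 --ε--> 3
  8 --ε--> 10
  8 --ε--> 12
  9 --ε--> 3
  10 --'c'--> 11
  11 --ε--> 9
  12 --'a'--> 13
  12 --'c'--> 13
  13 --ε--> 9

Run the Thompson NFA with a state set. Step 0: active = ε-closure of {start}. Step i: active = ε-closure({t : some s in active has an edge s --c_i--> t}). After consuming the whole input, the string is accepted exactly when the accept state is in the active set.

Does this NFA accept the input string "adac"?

Answer: ACCEPT

Derivation:
S₀ = ε-closure({0}) = {0,1,2,4,8,10,12}
'a' @ 1: {1,2,3,4,8,9,10,12,13}  [accepting]
'd' @ 2: {5,6}
'a' @ 3: {1,2,3,4,7,8,10,12}  [accepting]
'c' @ 4: {1,2,3,4,8,9,10,11,12,13}  [accepting]
after full input: {1,2,3,4,8,9,10,11,12,13}  (accept=1 in)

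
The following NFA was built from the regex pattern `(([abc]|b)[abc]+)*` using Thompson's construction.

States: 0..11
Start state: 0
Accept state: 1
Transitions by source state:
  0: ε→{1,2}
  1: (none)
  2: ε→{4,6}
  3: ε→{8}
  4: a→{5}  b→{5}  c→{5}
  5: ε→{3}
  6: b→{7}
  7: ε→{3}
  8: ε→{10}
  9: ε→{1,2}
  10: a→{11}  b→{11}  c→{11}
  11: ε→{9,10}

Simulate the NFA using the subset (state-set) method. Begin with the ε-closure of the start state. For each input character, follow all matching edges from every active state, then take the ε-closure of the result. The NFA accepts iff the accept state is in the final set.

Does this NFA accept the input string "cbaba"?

Answer: ACCEPT

Steps:
initial (ε-close {0}): {0,1,2,4,6}
'c' @ 1: {3,5,8,10}
'b' @ 2: {1,2,4,6,9,10,11}  ✓accept
'a' @ 3: {1,2,3,4,5,6,8,9,10,11}  ✓accept
'b' @ 4: {1,2,3,4,5,6,7,8,9,10,11}  ✓accept
'a' @ 5: {1,2,3,4,5,6,8,9,10,11}  ✓accept
after full input: {1,2,3,4,5,6,8,9,10,11}  (accept=1 in)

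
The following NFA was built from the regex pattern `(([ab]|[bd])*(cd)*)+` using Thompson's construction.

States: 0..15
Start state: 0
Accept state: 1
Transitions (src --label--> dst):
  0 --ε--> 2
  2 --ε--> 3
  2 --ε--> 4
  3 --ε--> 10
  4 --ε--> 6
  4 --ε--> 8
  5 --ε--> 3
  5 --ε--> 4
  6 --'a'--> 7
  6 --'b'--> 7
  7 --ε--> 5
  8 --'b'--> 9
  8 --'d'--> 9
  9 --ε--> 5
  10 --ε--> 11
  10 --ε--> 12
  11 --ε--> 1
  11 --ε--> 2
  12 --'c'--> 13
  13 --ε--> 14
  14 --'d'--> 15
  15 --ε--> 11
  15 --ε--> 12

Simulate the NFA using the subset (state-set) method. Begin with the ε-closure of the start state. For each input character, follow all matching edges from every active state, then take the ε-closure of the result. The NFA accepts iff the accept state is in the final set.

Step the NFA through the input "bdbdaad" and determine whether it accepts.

initial (ε-close {0}): {0,1,2,3,4,6,8,10,11,12}
'b' @ 1: {1,2,3,4,5,6,7,8,9,10,11,12}  (accept∈set)
'd' @ 2: {1,2,3,4,5,6,8,9,10,11,12}  (accept∈set)
'b' @ 3: {1,2,3,4,5,6,7,8,9,10,11,12}  (accept∈set)
'd' @ 4: {1,2,3,4,5,6,8,9,10,11,12}  (accept∈set)
'a' @ 5: {1,2,3,4,5,6,7,8,10,11,12}  (accept∈set)
'a' @ 6: {1,2,3,4,5,6,7,8,10,11,12}  (accept∈set)
'd' @ 7: {1,2,3,4,5,6,8,9,10,11,12}  (accept∈set)
final: {1,2,3,4,5,6,8,9,10,11,12}; accept 1 in set

Answer: ACCEPT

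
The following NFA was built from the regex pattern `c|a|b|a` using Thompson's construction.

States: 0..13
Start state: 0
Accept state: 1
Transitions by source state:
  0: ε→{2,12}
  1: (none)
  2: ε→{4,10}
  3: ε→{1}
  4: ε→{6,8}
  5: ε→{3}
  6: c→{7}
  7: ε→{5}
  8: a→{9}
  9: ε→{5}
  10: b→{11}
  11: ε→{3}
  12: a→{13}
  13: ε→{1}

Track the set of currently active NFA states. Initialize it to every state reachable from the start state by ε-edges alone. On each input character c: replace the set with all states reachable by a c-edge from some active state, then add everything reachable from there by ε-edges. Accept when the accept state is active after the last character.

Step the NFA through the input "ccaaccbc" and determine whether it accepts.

Answer: REJECT

Steps:
initial (ε-close {0}): {0,2,4,6,8,10,12}
'c' @ 1: {1,3,5,7}  (accept∈set)
'c' @ 2: {}  — dead — no transitions
rest 'aaccbc' ignored (set empty)
end set {} — state 1 not in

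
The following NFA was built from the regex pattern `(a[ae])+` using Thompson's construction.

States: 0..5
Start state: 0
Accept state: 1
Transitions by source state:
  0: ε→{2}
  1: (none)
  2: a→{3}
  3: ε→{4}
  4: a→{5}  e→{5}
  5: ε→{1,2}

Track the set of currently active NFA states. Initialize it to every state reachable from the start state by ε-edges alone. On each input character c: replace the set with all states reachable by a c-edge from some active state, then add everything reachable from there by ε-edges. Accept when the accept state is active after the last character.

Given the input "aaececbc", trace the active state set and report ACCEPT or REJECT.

Answer: REJECT

Trace:
initial (ε-close {0}): {0,2}
'a' @ 1: {3,4}
'a' @ 2: {1,2,5}  (accept∈set)
'e' @ 3: {}  — dead — no transitions
rest 'cecbc' ignored (set empty)
final: {}; accept 1 not in set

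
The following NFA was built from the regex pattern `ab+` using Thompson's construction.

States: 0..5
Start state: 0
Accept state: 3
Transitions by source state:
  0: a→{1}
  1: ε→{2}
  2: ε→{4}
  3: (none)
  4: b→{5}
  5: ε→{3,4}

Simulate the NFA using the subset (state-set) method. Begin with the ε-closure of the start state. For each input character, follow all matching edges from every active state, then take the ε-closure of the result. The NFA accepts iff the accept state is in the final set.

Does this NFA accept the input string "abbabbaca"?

Answer: REJECT

Derivation:
initial (ε-close {0}): {0}
'a' @ 1: {1,2,4}
'b' @ 2: {3,4,5}  [accepting]
'b' @ 3: {3,4,5}  [accepting]
'a' @ 4: {}  — dead — no transitions
rest 'bbaca' ignored (set empty)
after full input: {}  (accept=3 not in)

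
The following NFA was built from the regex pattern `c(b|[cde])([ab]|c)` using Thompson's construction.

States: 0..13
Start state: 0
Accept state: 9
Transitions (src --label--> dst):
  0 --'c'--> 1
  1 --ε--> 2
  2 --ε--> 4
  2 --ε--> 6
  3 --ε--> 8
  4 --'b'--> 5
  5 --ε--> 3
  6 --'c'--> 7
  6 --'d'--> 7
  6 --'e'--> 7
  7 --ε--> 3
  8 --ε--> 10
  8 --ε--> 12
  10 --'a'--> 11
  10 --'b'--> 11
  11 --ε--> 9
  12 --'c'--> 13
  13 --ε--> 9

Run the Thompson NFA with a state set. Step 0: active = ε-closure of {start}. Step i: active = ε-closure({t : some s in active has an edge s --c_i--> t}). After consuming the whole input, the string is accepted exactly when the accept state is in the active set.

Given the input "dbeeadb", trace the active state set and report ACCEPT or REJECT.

Answer: REJECT

Derivation:
S₀ = ε-closure({0}) = {0}
'd' @ 1: {}  — no active states
rest 'beeadb' ignored (set empty)
after full input: {}  (accept=9 not in)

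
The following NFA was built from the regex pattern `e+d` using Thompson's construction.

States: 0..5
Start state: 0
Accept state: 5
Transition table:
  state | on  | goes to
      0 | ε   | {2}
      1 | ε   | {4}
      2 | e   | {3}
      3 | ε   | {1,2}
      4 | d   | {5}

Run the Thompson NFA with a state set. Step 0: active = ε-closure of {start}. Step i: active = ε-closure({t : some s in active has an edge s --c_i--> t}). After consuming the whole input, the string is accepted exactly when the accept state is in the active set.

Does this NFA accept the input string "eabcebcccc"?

S₀ = ε-closure({0}) = {0,2}
'e' @ 1: {1,2,3,4}
'a' @ 2: {}  — dead — no transitions
rest 'bcebcccc' ignored (set empty)
after full input: {}  (accept=5 not in)

Answer: REJECT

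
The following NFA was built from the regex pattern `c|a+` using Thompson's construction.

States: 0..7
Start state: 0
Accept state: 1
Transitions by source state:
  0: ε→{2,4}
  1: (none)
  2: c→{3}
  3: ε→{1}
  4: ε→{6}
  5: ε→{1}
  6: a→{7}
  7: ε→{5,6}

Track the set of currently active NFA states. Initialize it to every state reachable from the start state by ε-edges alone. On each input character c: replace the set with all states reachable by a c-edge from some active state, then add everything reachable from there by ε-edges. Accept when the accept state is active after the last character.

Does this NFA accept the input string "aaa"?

Answer: ACCEPT

Steps:
S₀ = ε-closure({0}) = {0,2,4,6}
'a' @ 1: {1,5,6,7}  (accept∈set)
'a' @ 2: {1,5,6,7}  (accept∈set)
'a' @ 3: {1,5,6,7}  (accept∈set)
final: {1,5,6,7}; accept 1 in set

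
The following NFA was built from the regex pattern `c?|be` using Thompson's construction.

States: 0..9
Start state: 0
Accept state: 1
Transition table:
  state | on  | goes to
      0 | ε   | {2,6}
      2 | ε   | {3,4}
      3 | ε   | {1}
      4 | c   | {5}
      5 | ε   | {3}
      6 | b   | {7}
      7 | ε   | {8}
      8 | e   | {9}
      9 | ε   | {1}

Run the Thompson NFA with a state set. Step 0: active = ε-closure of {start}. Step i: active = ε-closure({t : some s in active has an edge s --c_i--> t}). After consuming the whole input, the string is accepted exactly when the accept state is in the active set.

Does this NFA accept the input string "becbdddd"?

Answer: REJECT

Trace:
S₀ = ε-closure({0}) = {0,1,2,3,4,6}
'b' @ 1: {7,8}
'e' @ 2: {1,9}  [accepting]
'c' @ 3: {}  — dead — no transitions
rest 'bdddd' ignored (set empty)
after full input: {}  (accept=1 not in)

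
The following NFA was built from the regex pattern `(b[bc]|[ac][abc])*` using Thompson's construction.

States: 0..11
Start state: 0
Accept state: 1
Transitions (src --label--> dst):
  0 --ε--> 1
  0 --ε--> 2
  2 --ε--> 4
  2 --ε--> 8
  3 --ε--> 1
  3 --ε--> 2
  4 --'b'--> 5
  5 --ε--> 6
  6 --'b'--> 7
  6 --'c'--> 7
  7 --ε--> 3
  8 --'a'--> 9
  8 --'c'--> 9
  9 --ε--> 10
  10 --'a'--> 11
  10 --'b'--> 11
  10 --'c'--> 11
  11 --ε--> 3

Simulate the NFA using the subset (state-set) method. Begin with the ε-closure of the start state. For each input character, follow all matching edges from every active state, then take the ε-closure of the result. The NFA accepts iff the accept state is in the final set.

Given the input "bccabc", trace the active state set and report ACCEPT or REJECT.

initial (ε-close {0}): {0,1,2,4,8}
'b' @ 1: {5,6}
'c' @ 2: {1,2,3,4,7,8}  (accept∈set)
'c' @ 3: {9,10}
'a' @ 4: {1,2,3,4,8,11}  (accept∈set)
'b' @ 5: {5,6}
'c' @ 6: {1,2,3,4,7,8}  (accept∈set)
final: {1,2,3,4,7,8}; accept 1 in set

Answer: ACCEPT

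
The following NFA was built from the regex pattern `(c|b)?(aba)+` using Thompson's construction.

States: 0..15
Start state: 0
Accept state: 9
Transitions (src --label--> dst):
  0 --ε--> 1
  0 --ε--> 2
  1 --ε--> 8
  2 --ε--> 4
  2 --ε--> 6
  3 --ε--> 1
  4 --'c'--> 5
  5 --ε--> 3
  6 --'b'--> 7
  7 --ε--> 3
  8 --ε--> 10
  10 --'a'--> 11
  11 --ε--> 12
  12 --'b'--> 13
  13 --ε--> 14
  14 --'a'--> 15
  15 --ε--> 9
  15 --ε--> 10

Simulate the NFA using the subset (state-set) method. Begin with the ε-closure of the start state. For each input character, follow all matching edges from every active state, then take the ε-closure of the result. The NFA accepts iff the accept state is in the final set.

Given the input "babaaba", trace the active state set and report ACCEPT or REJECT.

S₀ = ε-closure({0}) = {0,1,2,4,6,8,10}
'b' @ 1: {1,3,7,8,10}
'a' @ 2: {11,12}
'b' @ 3: {13,14}
'a' @ 4: {9,10,15}  ✓accept
'a' @ 5: {11,12}
'b' @ 6: {13,14}
'a' @ 7: {9,10,15}  ✓accept
final: {9,10,15}; accept 9 in set

Answer: ACCEPT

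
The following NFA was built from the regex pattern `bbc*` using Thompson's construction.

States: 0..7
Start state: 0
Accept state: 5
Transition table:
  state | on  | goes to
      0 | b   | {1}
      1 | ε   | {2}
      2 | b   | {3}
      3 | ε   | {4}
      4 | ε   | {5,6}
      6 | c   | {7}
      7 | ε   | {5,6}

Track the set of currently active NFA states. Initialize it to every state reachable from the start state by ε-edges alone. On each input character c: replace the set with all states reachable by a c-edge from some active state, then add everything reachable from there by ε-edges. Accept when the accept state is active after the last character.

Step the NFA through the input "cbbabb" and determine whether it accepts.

initial (ε-close {0}): {0}
'c' @ 1: {}  — no active states
rest 'bbabb' ignored (set empty)
after full input: {}  (accept=5 not in)

Answer: REJECT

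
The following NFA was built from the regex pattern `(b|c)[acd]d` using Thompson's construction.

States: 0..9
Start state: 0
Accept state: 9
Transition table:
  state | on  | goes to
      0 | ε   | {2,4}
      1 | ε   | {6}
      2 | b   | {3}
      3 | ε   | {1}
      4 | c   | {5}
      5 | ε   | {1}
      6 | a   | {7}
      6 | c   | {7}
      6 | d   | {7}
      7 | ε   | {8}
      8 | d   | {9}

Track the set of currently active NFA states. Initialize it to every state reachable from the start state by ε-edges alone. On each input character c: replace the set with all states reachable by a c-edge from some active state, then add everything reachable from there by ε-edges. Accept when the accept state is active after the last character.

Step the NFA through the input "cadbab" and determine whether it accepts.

S₀ = ε-closure({0}) = {0,2,4}
'c' @ 1: {1,5,6}
'a' @ 2: {7,8}
'd' @ 3: {9}  ✓accept
'b' @ 4: {}  — state set empty
rest 'ab' ignored (set empty)
end set {} — state 9 not in

Answer: REJECT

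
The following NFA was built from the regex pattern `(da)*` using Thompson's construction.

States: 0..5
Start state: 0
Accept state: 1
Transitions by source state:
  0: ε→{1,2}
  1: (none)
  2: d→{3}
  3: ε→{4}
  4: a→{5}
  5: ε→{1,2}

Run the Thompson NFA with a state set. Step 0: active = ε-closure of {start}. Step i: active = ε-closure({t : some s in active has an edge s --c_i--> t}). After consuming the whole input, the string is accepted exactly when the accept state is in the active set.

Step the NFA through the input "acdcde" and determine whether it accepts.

S₀ = ε-closure({0}) = {0,1,2}
'a' @ 1: {}  — no active states
rest 'cdcde' ignored (set empty)
end set {} — state 1 not in

Answer: REJECT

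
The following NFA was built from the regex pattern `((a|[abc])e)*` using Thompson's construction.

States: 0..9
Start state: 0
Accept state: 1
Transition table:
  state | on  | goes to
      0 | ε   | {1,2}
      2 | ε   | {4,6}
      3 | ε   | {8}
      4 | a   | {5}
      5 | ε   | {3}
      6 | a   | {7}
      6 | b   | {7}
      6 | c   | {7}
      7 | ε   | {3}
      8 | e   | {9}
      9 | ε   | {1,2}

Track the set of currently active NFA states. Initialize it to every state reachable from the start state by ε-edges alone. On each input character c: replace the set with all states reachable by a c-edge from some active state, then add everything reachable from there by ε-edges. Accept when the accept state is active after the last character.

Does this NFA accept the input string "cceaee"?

S₀ = ε-closure({0}) = {0,1,2,4,6}
'c' @ 1: {3,7,8}
'c' @ 2: {}  — state set empty
rest 'eaee' ignored (set empty)
final: {}; accept 1 not in set

Answer: REJECT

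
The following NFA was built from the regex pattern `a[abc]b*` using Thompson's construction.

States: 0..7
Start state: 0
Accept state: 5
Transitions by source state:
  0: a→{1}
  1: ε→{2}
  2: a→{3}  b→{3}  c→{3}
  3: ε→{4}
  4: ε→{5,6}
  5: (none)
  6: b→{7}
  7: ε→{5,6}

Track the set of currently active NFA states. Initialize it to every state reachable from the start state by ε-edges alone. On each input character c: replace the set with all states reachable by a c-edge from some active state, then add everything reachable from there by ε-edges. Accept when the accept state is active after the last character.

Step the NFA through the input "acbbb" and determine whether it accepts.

Answer: ACCEPT

Steps:
start: ε-closure({0}) = {0}
'a' @ 1: {1,2}
'c' @ 2: {3,4,5,6}  (accept∈set)
'b' @ 3: {5,6,7}  (accept∈set)
'b' @ 4: {5,6,7}  (accept∈set)
'b' @ 5: {5,6,7}  (accept∈set)
after full input: {5,6,7}  (accept=5 in)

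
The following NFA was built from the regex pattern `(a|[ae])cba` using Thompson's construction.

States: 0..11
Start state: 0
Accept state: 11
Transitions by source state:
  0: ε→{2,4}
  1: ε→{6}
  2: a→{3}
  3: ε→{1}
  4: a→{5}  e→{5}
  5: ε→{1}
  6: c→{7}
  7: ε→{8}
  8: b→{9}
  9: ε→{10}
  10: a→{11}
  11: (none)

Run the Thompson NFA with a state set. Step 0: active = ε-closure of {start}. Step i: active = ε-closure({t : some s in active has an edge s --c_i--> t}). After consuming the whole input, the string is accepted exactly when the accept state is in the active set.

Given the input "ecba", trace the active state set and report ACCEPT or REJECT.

S₀ = ε-closure({0}) = {0,2,4}
'e' @ 1: {1,5,6}
'c' @ 2: {7,8}
'b' @ 3: {9,10}
'a' @ 4: {11}  ✓accept
end set {11} — state 11 in

Answer: ACCEPT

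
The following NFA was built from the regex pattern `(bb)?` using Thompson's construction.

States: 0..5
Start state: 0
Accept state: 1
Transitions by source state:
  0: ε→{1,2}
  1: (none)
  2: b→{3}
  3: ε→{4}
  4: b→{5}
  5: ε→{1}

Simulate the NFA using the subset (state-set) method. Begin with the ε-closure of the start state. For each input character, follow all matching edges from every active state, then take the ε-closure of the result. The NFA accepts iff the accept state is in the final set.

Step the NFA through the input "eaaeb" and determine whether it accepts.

S₀ = ε-closure({0}) = {0,1,2}
'e' @ 1: {}  — dead — no transitions
rest 'aaeb' ignored (set empty)
end set {} — state 1 not in

Answer: REJECT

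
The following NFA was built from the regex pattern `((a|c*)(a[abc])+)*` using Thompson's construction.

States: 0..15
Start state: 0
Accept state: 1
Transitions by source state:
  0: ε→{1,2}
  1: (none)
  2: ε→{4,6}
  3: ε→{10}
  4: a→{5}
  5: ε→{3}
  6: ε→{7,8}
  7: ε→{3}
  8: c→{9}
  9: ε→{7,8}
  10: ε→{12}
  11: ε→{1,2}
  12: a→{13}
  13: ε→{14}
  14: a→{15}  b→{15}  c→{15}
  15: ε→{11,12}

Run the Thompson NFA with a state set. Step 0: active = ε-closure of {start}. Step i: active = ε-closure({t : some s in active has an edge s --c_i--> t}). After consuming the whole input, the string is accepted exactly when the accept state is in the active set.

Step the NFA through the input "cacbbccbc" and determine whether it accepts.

Answer: REJECT

Steps:
S₀ = ε-closure({0}) = {0,1,2,3,4,6,7,8,10,12}
'c' @ 1: {3,7,8,9,10,12}
'a' @ 2: {13,14}
'c' @ 3: {1,2,3,4,6,7,8,10,11,12,15}  [accepting]
'b' @ 4: {}  — dead — no transitions
rest 'bccbc' ignored (set empty)
end set {} — state 1 not in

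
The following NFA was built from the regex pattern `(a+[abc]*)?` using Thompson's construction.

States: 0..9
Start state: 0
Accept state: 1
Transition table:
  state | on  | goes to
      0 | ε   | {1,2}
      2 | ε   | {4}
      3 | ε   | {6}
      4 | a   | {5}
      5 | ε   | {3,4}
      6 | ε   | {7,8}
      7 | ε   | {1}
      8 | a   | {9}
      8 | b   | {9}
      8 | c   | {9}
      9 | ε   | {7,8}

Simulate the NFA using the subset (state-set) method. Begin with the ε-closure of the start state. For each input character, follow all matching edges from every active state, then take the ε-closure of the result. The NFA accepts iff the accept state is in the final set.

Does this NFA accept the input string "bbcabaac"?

Answer: REJECT

Steps:
start: ε-closure({0}) = {0,1,2,4}
'b' @ 1: {}  — dead — no transitions
rest 'bcabaac' ignored (set empty)
final: {}; accept 1 not in set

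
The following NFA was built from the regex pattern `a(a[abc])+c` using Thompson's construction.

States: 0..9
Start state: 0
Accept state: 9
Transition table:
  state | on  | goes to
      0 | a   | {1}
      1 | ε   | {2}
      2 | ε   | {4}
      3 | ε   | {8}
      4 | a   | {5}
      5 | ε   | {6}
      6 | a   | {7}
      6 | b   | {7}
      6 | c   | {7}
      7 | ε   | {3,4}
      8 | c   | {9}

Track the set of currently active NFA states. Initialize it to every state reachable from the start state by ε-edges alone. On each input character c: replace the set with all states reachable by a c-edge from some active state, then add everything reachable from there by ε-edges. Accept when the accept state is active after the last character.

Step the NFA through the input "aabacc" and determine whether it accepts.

start: ε-closure({0}) = {0}
'a' @ 1: {1,2,4}
'a' @ 2: {5,6}
'b' @ 3: {3,4,7,8}
'a' @ 4: {5,6}
'c' @ 5: {3,4,7,8}
'c' @ 6: {9}  (accept∈set)
end set {9} — state 9 in

Answer: ACCEPT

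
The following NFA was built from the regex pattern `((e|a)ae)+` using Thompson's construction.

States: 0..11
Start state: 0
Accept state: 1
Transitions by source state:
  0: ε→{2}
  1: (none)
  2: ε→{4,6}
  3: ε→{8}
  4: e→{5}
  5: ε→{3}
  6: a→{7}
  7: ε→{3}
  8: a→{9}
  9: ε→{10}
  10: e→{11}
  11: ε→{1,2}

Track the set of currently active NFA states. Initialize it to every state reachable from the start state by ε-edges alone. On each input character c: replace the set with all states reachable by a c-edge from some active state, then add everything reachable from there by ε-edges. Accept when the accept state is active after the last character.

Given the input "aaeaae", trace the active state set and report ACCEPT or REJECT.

S₀ = ε-closure({0}) = {0,2,4,6}
'a' @ 1: {3,7,8}
'a' @ 2: {9,10}
'e' @ 3: {1,2,4,6,11}  (accept∈set)
'a' @ 4: {3,7,8}
'a' @ 5: {9,10}
'e' @ 6: {1,2,4,6,11}  (accept∈set)
after full input: {1,2,4,6,11}  (accept=1 in)

Answer: ACCEPT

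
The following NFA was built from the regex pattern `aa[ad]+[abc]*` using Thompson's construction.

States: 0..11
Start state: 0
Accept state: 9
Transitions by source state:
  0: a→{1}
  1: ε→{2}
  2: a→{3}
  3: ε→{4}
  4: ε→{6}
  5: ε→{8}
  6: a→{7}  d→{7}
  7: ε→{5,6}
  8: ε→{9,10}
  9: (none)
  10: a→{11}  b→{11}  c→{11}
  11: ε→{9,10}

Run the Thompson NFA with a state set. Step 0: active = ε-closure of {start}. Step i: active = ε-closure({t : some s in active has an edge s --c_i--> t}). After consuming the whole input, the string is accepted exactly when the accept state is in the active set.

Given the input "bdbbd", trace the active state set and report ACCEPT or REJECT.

Answer: REJECT

Derivation:
S₀ = ε-closure({0}) = {0}
'b' @ 1: {}  — dead — no transitions
rest 'dbbd' ignored (set empty)
end set {} — state 9 not in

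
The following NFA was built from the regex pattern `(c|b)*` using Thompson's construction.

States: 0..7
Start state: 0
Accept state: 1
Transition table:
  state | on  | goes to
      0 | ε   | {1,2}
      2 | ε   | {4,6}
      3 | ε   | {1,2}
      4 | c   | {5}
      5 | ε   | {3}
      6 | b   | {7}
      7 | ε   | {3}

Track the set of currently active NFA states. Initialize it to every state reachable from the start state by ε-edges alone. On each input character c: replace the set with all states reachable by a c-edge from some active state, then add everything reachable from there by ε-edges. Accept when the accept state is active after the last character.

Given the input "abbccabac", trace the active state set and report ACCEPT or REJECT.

S₀ = ε-closure({0}) = {0,1,2,4,6}
'a' @ 1: {}  — no active states
rest 'bbccabac' ignored (set empty)
after full input: {}  (accept=1 not in)

Answer: REJECT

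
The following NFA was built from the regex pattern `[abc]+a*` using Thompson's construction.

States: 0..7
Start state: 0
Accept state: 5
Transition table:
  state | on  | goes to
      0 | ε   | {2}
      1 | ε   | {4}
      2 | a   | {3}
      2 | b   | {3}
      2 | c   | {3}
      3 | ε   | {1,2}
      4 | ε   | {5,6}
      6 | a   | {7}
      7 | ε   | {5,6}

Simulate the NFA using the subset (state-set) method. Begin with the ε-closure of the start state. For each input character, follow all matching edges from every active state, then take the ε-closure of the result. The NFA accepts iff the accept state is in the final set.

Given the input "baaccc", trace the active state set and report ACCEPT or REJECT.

start: ε-closure({0}) = {0,2}
'b' @ 1: {1,2,3,4,5,6}  (accept∈set)
'a' @ 2: {1,2,3,4,5,6,7}  (accept∈set)
'a' @ 3: {1,2,3,4,5,6,7}  (accept∈set)
'c' @ 4: {1,2,3,4,5,6}  (accept∈set)
'c' @ 5: {1,2,3,4,5,6}  (accept∈set)
'c' @ 6: {1,2,3,4,5,6}  (accept∈set)
final: {1,2,3,4,5,6}; accept 5 in set

Answer: ACCEPT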